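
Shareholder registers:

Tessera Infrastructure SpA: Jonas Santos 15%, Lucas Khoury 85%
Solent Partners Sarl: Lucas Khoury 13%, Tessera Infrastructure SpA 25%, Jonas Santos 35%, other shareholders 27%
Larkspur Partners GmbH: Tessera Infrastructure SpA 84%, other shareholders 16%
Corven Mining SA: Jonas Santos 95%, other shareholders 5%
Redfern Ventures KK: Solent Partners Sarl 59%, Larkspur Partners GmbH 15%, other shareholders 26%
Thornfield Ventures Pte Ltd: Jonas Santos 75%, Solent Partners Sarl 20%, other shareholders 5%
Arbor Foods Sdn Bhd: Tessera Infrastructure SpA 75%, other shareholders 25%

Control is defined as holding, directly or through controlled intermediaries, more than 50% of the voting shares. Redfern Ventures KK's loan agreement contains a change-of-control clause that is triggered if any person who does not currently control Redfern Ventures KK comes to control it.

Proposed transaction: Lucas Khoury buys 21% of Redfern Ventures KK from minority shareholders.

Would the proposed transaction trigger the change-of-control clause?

The purchase changes only Lucas's holdings, so Lucas is the only person who could newly come to control Redfern.
Lucas holds 85% of Tessera, so Lucas controls Tessera.
Tessera holds 84% of Larkspur, so Lucas controls Larkspur.
Tessera holds 75% of Arbor, so Lucas controls Arbor.
In Redfern, Lucas's side holds only 15%, not > 50%.
So before the transaction, Lucas does not control Redfern.
After the purchase, Lucas holds 21% of Redfern directly.
After the transaction, Lucas's side holds 15% + 21% = 36% of Redfern, not > 50%, so Lucas still does not control Redfern.
No new person acquires control, so the clause is not triggered.

No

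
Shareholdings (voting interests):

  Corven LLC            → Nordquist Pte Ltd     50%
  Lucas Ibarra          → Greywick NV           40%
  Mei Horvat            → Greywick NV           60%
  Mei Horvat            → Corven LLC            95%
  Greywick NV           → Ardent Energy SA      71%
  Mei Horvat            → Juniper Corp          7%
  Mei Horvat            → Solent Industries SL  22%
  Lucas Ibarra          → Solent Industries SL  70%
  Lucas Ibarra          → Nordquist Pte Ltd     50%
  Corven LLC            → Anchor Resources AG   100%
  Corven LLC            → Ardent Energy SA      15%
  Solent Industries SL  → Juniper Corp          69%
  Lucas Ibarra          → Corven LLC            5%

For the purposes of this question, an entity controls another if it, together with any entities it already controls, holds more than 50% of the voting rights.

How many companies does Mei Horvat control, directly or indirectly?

4

Mei holds 95% of Corven, so Mei controls Corven.
Mei holds 60% of Greywick, so Mei controls Greywick.
Corven holds 100% of Anchor, so Mei controls Anchor.
Corven and Greywick together hold 15% + 71% = 86% of Ardent, so Mei controls Ardent.
No other company's threshold is met.
Mei controls 4 companies.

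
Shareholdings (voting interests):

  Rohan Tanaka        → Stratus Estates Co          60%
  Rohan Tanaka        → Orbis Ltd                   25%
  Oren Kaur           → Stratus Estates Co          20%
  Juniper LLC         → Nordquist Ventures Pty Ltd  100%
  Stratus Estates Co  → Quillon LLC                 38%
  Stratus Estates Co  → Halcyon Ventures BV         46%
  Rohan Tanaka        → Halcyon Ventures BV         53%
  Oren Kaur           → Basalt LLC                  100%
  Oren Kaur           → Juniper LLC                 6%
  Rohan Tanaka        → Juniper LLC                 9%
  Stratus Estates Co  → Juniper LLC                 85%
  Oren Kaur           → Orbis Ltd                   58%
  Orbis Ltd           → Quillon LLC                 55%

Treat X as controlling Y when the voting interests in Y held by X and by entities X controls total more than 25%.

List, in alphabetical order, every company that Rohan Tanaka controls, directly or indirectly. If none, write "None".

Halcyon Ventures BV, Juniper LLC, Nordquist Ventures Pty Ltd, Quillon LLC, Stratus Estates Co

Rohan holds 60% of Stratus, so Rohan controls Stratus.
Stratus and Rohan together hold 46% + 53% = 99% of Halcyon, so Rohan controls Halcyon.
Stratus and Rohan together hold 85% + 9% = 94% of Juniper, so Rohan controls Juniper.
Stratus holds 38% of Quillon, so Rohan controls Quillon.
Juniper holds 100% of Nordquist, so Rohan controls Nordquist.
No other company's threshold is met.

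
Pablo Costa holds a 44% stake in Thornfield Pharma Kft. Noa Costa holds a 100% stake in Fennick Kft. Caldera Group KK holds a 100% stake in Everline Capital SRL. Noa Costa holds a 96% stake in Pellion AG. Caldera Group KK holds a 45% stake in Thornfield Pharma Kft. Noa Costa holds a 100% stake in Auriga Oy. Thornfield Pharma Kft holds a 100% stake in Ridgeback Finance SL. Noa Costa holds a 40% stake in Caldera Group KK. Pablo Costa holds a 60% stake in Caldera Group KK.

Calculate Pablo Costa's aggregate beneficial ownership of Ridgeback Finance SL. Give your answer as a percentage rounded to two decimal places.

71.00%

Pablo reaches Ridgeback along 2 paths.
Via Caldera → Thornfield: 60% × 45% × 100% = 27%.
Via Thornfield: 44% × 100% = 44%.
Total: 27% + 44% = 71%.
Rounded: 71.00%.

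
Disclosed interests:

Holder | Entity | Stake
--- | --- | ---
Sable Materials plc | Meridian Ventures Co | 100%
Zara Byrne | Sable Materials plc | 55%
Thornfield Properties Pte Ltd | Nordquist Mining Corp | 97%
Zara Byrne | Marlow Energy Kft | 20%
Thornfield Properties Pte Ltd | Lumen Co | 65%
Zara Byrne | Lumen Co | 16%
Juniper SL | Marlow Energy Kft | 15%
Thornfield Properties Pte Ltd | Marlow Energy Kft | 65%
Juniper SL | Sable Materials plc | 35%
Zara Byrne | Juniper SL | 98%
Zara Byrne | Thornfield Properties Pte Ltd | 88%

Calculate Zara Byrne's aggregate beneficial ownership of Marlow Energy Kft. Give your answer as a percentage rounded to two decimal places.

Zara reaches Marlow along 3 paths.
Via Juniper: 98% × 15% = 14.7%.
Direct stake: 20% = 20%.
Via Thornfield: 88% × 65% = 57.2%.
Total: 14.7% + 20% + 57.2% = 91.9%.
Rounded: 91.90%.

91.90%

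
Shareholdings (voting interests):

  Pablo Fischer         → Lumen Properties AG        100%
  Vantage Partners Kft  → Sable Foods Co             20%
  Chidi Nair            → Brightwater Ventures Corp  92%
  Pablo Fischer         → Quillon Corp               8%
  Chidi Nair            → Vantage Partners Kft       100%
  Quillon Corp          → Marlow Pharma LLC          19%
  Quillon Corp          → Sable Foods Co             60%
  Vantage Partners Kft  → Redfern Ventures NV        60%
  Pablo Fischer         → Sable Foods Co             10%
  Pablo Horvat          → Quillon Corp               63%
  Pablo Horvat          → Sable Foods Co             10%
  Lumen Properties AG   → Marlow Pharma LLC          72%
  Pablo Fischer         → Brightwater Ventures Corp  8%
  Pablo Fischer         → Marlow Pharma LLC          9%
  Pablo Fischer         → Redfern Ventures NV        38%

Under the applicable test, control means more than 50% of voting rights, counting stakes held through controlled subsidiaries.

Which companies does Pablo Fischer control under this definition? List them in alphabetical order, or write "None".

Pablo Fischer holds 100% of Lumen, so Pablo Fischer controls Lumen.
Lumen and Pablo Fischer together hold 72% + 9% = 81% of Marlow, so Pablo Fischer controls Marlow.
No other company's threshold is met.

Lumen Properties AG, Marlow Pharma LLC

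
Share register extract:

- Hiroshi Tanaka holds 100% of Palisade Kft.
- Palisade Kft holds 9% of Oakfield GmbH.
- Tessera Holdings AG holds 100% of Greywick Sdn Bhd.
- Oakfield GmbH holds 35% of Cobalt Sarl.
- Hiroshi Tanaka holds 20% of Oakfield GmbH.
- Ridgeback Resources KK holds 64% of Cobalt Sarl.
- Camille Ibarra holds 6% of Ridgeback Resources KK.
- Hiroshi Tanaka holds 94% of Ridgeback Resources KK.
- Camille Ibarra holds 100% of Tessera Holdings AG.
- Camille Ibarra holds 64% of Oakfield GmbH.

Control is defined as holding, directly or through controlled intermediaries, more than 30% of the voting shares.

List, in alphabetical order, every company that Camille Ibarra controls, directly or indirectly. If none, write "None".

Camille holds 100% of Tessera, so Camille controls Tessera.
Camille holds 64% of Oakfield, so Camille controls Oakfield.
Oakfield holds 35% of Cobalt, so Camille controls Cobalt.
Tessera holds 100% of Greywick, so Camille controls Greywick.
No other company's threshold is met.

Cobalt Sarl, Greywick Sdn Bhd, Oakfield GmbH, Tessera Holdings AG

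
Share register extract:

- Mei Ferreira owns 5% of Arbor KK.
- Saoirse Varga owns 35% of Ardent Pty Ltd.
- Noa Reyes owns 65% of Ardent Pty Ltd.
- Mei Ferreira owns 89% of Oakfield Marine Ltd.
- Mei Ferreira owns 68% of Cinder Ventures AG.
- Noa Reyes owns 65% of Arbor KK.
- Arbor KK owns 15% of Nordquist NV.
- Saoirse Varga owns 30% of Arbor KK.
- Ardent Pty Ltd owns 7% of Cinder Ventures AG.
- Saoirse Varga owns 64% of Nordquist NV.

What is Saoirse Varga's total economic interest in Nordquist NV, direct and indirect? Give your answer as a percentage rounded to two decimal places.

Saoirse reaches Nordquist along 2 paths.
Direct stake: 64% = 64%.
Via Arbor: 30% × 15% = 4.5%.
Total: 64% + 4.5% = 68.5%.
Rounded: 68.50%.

68.50%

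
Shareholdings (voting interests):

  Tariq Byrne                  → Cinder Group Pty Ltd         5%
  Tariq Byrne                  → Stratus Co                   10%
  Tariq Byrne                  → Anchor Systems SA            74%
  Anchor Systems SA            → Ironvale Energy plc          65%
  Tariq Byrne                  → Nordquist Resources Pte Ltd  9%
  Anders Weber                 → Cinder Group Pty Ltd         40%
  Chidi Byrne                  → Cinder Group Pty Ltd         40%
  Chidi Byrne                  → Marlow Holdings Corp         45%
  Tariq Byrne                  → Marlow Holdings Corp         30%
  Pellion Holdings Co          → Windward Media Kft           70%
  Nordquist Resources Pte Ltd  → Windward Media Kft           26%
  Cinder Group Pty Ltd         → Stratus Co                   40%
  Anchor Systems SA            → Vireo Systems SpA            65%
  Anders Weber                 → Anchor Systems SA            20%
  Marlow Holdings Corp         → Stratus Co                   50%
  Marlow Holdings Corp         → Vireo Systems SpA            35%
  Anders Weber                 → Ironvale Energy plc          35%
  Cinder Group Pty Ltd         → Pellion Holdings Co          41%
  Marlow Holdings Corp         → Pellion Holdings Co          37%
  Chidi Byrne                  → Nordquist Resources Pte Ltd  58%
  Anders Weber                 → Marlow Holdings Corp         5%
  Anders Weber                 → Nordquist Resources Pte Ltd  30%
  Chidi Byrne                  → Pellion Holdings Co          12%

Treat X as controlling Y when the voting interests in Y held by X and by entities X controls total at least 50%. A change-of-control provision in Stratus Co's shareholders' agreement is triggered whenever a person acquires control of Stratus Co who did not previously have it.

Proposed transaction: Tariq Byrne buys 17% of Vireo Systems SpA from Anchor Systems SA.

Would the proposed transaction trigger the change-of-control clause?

No

The purchase adds only to Tariq's holdings (Anchor's stake shrinks), so Tariq is the only person who could newly come to control Stratus.
Tariq holds 74% of Anchor, so Tariq controls Anchor.
Anchor holds 65% of Ironvale, so Tariq controls Ironvale.
Anchor holds 65% of Vireo, so Tariq controls Vireo.
In Stratus, Tariq's side holds only 10%, not ≥ 50%.
So before the transaction, Tariq does not control Stratus.
After the purchase, Tariq holds 17% of Vireo directly, and Anchor's stake falls to 48%.
Anchor and Tariq together hold 48% + 17% = 65% of Vireo, so Tariq controls Vireo.
After the transaction, Tariq's side holds 10% of Stratus, not ≥ 50%, so Tariq still does not control Stratus.
No new person acquires control, so the clause is not triggered.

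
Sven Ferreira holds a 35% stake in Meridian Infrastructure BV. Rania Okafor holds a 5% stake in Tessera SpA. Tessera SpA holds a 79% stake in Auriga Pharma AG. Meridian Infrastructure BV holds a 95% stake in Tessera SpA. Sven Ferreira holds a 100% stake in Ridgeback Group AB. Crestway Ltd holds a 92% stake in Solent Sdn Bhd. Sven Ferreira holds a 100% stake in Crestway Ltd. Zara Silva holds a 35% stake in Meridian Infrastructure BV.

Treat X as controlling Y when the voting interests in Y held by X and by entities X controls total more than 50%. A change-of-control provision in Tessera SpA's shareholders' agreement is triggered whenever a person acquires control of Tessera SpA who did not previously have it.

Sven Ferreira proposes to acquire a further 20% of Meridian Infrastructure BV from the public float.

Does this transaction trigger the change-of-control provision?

Yes

The purchase changes only Sven's holdings, so Sven is the only person who could newly come to control Tessera.
Sven holds 100% of Crestway, so Sven controls Crestway.
Crestway holds 92% of Solent, so Sven controls Solent.
Sven holds 100% of Ridgeback, so Sven controls Ridgeback.
Neither Sven nor any entity Sven controls holds any voting interest in Tessera.
So before the transaction, Sven does not control Tessera.
After the purchase, Sven's direct stake in Meridian rises to 35% + 20% = 55%.
Sven holds 55% of Meridian, so Sven controls Meridian.
Meridian holds 95% of Tessera, so Sven controls Tessera.
Sven did not control Tessera before and does after, so the clause is triggered.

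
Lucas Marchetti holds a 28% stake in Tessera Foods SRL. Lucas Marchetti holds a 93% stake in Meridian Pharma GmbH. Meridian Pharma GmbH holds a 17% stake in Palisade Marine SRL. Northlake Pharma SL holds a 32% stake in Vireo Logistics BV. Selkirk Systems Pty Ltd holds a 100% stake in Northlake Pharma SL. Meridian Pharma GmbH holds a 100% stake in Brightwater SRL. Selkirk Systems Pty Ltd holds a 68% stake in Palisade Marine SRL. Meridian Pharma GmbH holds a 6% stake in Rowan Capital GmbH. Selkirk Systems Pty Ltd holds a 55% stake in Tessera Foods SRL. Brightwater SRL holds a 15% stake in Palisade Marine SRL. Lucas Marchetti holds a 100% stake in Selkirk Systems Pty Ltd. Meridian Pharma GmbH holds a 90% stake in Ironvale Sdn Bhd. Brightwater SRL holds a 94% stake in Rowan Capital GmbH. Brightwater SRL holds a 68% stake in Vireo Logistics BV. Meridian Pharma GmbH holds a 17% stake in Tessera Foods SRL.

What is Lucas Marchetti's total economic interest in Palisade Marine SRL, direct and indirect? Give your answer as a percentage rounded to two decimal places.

Lucas reaches Palisade along 3 paths.
Via Selkirk: 100% × 68% = 68%.
Via Meridian → Brightwater: 93% × 100% × 15% = 13.95%.
Via Meridian: 93% × 17% = 15.81%.
Total: 68% + 13.95% + 15.81% = 97.76%.

97.76%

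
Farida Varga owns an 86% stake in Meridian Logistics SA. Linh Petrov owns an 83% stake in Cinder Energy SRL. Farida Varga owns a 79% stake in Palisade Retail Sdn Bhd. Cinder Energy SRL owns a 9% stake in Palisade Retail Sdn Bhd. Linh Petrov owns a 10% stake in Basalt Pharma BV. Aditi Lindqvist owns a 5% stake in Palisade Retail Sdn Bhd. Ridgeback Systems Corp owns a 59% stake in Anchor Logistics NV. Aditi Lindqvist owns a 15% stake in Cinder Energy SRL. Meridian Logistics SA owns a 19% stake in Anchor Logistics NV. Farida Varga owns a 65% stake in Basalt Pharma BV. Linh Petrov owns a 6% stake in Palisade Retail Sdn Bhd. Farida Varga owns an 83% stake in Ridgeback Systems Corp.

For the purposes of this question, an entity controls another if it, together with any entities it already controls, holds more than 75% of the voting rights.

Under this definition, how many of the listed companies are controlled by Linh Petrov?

Linh holds 83% of Cinder, so Linh controls Cinder.
No other company's threshold is met.
Linh controls 1 company.

1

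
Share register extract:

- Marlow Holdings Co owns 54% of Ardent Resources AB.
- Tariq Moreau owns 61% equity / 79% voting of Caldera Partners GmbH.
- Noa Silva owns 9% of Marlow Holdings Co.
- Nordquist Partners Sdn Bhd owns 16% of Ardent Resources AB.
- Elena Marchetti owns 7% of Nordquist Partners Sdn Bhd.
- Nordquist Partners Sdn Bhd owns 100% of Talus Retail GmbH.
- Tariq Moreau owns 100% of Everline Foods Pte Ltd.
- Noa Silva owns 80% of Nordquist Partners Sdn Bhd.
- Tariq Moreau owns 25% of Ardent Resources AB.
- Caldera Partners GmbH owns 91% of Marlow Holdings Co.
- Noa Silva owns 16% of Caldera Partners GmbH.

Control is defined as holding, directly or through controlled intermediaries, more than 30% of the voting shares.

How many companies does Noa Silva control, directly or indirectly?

Noa holds 80% of Nordquist, so Noa controls Nordquist.
Nordquist holds 100% of Talus, so Noa controls Talus.
No other company's threshold is met.
Noa controls 2 companies.

2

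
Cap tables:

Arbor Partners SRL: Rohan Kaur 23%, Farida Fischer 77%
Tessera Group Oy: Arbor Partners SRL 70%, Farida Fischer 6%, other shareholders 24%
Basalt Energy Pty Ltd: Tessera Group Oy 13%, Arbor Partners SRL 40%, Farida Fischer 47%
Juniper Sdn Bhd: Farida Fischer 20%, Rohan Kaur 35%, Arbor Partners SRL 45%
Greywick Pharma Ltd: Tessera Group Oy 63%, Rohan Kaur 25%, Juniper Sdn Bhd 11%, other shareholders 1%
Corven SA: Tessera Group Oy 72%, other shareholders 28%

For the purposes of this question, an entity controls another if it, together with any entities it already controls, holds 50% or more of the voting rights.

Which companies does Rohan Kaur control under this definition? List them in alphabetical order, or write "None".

None

Rohan's largest direct stake is 35% in Juniper, which does not meet the threshold.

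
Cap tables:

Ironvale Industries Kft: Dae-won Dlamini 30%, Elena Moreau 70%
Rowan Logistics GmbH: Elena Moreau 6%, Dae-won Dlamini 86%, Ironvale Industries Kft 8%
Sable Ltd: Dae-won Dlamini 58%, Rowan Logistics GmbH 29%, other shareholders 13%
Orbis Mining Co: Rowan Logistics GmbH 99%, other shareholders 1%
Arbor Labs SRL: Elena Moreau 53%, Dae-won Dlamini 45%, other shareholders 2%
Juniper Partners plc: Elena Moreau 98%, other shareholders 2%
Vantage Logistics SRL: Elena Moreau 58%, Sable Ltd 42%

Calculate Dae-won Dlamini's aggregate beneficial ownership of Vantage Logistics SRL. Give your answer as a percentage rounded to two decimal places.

35.13%

Dae-won reaches Vantage along 3 paths.
Via Sable: 58% × 42% = 24.36%.
Via Rowan → Sable: 86% × 29% × 42% = 10.4748%.
Via Ironvale → Rowan → Sable: 30% × 8% × 29% × 42% = 0.29232%.
Total: 24.36% + 10.4748% + 0.29232% = 35.12712%.
Rounded: 35.13%.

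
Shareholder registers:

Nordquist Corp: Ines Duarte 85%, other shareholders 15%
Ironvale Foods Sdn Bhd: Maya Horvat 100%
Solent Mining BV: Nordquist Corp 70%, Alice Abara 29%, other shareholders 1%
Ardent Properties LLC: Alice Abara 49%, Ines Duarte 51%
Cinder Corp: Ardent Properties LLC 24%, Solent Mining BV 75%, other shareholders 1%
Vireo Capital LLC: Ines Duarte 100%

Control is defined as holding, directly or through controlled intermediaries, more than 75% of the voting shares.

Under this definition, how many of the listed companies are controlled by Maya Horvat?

Maya holds 100% of Ironvale, so Maya controls Ironvale.
No other company's threshold is met.
Maya controls 1 company.

1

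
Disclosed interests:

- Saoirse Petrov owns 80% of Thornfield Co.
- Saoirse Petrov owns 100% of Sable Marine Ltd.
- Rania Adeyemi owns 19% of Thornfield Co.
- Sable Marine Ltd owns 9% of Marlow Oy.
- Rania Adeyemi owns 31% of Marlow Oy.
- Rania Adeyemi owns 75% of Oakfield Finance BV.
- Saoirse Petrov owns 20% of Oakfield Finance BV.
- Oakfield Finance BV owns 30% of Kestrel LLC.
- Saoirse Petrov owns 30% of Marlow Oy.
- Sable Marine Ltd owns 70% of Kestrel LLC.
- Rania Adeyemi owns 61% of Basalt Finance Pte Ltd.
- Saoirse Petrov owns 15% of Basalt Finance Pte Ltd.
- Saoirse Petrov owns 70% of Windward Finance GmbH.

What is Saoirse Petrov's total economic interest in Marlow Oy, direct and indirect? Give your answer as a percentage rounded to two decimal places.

39.00%

Saoirse reaches Marlow along 2 paths.
Direct stake: 30% = 30%.
Via Sable: 100% × 9% = 9%.
Total: 30% + 9% = 39%.
Rounded: 39.00%.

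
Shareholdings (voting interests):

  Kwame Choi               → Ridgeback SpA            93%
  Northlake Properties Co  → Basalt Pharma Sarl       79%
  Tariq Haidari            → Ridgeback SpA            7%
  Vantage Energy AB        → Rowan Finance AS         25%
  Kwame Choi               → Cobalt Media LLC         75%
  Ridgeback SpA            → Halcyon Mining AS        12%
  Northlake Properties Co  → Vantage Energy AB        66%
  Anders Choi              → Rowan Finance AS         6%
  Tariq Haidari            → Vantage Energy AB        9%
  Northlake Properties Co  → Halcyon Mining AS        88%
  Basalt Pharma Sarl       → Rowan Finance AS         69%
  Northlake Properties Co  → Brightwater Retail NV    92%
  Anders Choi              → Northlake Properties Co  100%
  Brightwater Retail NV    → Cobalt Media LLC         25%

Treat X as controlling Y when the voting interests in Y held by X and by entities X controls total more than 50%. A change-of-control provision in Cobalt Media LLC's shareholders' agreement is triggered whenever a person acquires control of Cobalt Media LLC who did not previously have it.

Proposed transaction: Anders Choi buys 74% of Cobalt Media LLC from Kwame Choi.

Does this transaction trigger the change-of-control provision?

The purchase adds only to Anders's holdings (Kwame's stake shrinks), so Anders is the only person who could newly come to control Cobalt.
Anders holds 100% of Northlake, so Anders controls Northlake.
Northlake holds 88% of Halcyon, so Anders controls Halcyon.
Northlake holds 79% of Basalt, so Anders controls Basalt.
Northlake holds 66% of Vantage, so Anders controls Vantage.
Northlake holds 92% of Brightwater, so Anders controls Brightwater.
Vantage and Basalt and Anders together hold 25% + 69% + 6% = 100% of Rowan, so Anders controls Rowan.
In Cobalt, Anders's side holds only 25%, not > 50%.
So before the transaction, Anders does not control Cobalt.
After the purchase, Anders holds 74% of Cobalt directly, and Kwame's stake falls to 1%.
Brightwater and Anders together hold 25% + 74% = 99% of Cobalt, so Anders controls Cobalt.
Anders did not control Cobalt before and does after, so the clause is triggered.

Yes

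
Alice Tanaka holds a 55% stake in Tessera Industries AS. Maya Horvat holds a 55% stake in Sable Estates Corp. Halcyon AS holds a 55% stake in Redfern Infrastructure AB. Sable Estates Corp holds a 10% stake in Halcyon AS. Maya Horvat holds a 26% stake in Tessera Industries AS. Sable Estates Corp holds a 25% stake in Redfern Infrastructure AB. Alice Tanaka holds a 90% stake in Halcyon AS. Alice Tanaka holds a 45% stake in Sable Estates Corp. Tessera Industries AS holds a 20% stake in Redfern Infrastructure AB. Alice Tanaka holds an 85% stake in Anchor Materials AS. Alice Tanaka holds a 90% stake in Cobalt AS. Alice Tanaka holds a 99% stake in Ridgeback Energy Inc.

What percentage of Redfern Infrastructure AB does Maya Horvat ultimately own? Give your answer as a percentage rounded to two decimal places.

21.98%

Maya reaches Redfern along 3 paths.
Via Sable: 55% × 25% = 13.75%.
Via Tessera: 26% × 20% = 5.2%.
Via Sable → Halcyon: 55% × 10% × 55% = 3.025%.
Total: 13.75% + 5.2% + 3.025% = 21.975%.
Rounded: 21.98%.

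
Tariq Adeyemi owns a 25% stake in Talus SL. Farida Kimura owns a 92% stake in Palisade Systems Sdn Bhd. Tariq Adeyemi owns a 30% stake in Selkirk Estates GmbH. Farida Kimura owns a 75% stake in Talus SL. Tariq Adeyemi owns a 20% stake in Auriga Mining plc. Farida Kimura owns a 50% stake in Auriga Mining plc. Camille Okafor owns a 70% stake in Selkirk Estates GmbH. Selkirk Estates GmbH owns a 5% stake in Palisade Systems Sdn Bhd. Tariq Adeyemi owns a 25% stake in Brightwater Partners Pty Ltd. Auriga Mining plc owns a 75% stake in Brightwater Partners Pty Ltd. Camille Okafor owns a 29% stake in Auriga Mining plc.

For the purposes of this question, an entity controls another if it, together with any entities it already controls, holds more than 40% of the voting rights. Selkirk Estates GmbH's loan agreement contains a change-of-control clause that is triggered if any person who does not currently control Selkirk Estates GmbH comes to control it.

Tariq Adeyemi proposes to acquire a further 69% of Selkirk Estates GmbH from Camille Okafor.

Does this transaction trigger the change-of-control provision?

Yes

The purchase adds only to Tariq's holdings (Camille's stake shrinks), so Tariq is the only person who could newly come to control Selkirk.
Tariq's largest direct stake is 30% in Selkirk, which does not meet the threshold, so Tariq controls no company.
In Selkirk, Tariq's side holds only 30%, not > 40%.
So before the transaction, Tariq does not control Selkirk.
After the purchase, Tariq's direct stake in Selkirk rises to 30% + 69% = 99%, and Camille's stake falls to 1%.
Tariq holds 99% of Selkirk, so Tariq controls Selkirk.
Tariq did not control Selkirk before and does after, so the clause is triggered.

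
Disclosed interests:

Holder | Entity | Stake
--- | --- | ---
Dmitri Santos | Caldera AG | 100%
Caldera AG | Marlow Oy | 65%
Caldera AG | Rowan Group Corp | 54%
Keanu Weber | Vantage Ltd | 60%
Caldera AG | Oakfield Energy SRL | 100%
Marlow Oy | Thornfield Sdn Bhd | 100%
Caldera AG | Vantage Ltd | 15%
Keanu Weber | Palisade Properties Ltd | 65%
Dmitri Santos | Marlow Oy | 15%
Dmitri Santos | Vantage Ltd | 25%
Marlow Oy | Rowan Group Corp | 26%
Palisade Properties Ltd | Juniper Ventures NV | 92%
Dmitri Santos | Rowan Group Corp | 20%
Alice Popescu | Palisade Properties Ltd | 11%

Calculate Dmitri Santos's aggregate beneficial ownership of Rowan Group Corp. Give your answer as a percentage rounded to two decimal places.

Dmitri reaches Rowan along 4 paths.
Via Caldera: 100% × 54% = 54%.
Via Caldera → Marlow: 100% × 65% × 26% = 16.9%.
Via Marlow: 15% × 26% = 3.9%.
Direct stake: 20% = 20%.
Total: 54% + 16.9% + 3.9% + 20% = 94.8%.
Rounded: 94.80%.

94.80%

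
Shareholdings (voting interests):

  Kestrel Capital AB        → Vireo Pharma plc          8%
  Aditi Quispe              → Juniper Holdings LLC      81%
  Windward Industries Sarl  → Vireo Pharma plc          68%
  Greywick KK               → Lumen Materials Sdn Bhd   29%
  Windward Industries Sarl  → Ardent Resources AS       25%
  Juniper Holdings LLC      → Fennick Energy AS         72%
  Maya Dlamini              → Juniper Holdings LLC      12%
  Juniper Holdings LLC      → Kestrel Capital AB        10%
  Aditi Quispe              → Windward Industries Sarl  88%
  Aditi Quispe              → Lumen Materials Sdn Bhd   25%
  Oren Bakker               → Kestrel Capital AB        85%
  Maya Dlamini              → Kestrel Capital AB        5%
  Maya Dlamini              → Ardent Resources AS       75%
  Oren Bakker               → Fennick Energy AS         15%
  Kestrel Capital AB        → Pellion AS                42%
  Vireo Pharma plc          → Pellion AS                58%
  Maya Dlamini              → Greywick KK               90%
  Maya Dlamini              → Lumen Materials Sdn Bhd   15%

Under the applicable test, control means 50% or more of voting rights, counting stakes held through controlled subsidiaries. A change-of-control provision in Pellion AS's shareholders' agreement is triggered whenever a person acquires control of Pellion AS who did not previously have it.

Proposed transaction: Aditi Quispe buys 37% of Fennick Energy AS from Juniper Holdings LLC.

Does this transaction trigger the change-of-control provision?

The purchase adds only to Aditi's holdings (Juniper's stake shrinks), so Aditi is the only person who could newly come to control Pellion.
Aditi holds 88% of Windward, so Aditi controls Windward.
Windward holds 68% of Vireo, so Aditi controls Vireo.
Vireo holds 58% of Pellion, so Aditi controls Pellion.
So Aditi already controls Pellion before the transaction.
After the purchase, Aditi holds 37% of Fennick directly, and Juniper's stake falls to 35%.
Aditi controlled Pellion already, so this is not a new person acquiring control; every other person's position is unchanged or reduced.
No new person acquires control, so the clause is not triggered.

No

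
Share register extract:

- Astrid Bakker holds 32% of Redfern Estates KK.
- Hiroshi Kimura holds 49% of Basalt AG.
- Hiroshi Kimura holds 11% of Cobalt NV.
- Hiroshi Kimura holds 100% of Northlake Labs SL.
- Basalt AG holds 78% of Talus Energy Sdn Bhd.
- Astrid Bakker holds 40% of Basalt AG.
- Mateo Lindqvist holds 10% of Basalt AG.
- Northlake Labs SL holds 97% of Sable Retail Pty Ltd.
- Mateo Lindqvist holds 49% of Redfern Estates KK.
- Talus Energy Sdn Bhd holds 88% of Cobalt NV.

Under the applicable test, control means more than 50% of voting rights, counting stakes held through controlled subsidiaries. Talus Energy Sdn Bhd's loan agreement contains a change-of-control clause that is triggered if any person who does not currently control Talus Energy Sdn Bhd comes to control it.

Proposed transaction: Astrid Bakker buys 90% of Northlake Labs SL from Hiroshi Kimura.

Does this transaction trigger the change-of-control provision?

The purchase adds only to Astrid's holdings (Hiroshi's stake shrinks), so Astrid is the only person who could newly come to control Talus.
Astrid's largest direct stake is 40% in Basalt, which does not meet the threshold, so Astrid controls no company.
Neither Astrid nor any entity Astrid controls holds any voting interest in Talus.
So before the transaction, Astrid does not control Talus.
After the purchase, Astrid holds 90% of Northlake directly, and Hiroshi's stake falls to 10%.
Astrid holds 90% of Northlake, so Astrid controls Northlake.
Northlake holds 97% of Sable, so Astrid controls Sable.
After the transaction, neither Astrid nor any entity Astrid controls holds a voting interest in Talus, so Astrid still does not control it.
No new person acquires control, so the clause is not triggered.

No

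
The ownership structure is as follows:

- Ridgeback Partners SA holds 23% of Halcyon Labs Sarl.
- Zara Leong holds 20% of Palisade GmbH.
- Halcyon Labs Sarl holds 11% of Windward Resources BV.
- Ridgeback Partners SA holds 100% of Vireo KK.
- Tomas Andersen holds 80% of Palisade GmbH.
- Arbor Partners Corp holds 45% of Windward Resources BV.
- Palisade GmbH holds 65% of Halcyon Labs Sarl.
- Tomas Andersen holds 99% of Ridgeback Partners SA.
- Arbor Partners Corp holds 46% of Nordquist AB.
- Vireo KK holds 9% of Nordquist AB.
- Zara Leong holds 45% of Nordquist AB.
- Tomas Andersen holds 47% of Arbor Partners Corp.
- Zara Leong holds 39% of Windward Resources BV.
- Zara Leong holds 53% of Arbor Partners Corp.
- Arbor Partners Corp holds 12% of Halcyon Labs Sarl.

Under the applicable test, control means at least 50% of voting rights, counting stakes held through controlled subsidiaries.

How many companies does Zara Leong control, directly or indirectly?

Zara holds 53% of Arbor, so Zara controls Arbor.
Zara and Arbor together hold 45% + 46% = 91% of Nordquist, so Zara controls Nordquist.
Zara and Arbor together hold 39% + 45% = 84% of Windward, so Zara controls Windward.
No other company's threshold is met.
Zara controls 3 companies.

3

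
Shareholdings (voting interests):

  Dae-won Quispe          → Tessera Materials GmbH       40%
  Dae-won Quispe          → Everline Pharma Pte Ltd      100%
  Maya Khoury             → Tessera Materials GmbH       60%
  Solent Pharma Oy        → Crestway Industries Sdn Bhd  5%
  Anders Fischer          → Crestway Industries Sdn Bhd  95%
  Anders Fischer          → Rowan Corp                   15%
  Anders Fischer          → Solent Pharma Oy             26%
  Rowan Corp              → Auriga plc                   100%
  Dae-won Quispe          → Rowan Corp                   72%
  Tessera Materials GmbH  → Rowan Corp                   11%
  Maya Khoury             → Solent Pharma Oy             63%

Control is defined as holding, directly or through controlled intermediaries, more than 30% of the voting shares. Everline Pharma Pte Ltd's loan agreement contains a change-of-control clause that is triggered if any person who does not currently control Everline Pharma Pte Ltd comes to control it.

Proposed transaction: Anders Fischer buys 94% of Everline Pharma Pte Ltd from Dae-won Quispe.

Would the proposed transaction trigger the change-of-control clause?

The purchase adds only to Anders's holdings (Dae-won's stake shrinks), so Anders is the only person who could newly come to control Everline.
Anders holds 95% of Crestway, so Anders controls Crestway.
Neither Anders nor any entity Anders controls holds any voting interest in Everline.
So before the transaction, Anders does not control Everline.
After the purchase, Anders holds 94% of Everline directly, and Dae-won's stake falls to 6%.
Anders holds 94% of Everline, so Anders controls Everline.
Anders did not control Everline before and does after, so the clause is triggered.

Yes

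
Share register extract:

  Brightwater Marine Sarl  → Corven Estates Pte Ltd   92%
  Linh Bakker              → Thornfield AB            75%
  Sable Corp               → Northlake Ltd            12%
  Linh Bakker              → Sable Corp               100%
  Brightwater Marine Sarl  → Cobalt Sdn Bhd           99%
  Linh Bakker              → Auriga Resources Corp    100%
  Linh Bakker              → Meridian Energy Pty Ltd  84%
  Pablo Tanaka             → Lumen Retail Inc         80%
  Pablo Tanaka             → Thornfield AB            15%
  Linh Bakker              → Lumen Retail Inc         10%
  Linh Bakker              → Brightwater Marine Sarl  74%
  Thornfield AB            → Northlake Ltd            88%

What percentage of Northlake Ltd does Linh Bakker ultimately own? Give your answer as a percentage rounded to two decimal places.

78.00%

Linh reaches Northlake along 2 paths.
Via Sable: 100% × 12% = 12%.
Via Thornfield: 75% × 88% = 66%.
Total: 12% + 66% = 78%.
Rounded: 78.00%.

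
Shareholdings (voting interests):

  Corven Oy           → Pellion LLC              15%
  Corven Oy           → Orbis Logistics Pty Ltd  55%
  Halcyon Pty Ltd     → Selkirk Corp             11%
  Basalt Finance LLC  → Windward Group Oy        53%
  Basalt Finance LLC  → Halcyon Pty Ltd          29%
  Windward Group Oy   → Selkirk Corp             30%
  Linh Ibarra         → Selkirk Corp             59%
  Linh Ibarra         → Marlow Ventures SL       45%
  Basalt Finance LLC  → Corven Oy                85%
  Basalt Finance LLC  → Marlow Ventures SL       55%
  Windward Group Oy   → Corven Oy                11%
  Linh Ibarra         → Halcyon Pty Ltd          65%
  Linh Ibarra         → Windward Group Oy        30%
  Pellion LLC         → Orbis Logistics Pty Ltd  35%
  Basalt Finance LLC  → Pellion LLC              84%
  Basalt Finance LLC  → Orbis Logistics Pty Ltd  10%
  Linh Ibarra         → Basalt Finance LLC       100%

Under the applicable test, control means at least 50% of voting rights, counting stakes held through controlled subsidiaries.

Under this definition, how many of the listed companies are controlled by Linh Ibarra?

8

Linh holds 100% of Basalt, so Linh controls Basalt.
Basalt and Linh together hold 29% + 65% = 94% of Halcyon, so Linh controls Halcyon.
Linh and Basalt together hold 30% + 53% = 83% of Windward, so Linh controls Windward.
Windward and Linh and Halcyon together hold 30% + 59% + 11% = 100% of Selkirk, so Linh controls Selkirk.
Basalt and Windward together hold 85% + 11% = 96% of Corven, so Linh controls Corven.
Basalt and Corven together hold 84% + 15% = 99% of Pellion, so Linh controls Pellion.
Linh and Basalt together hold 45% + 55% = 100% of Marlow, so Linh controls Marlow.
Corven and Basalt and Pellion together hold 55% + 10% + 35% = 100% of Orbis, so Linh controls Orbis.
Linh controls 8 companies.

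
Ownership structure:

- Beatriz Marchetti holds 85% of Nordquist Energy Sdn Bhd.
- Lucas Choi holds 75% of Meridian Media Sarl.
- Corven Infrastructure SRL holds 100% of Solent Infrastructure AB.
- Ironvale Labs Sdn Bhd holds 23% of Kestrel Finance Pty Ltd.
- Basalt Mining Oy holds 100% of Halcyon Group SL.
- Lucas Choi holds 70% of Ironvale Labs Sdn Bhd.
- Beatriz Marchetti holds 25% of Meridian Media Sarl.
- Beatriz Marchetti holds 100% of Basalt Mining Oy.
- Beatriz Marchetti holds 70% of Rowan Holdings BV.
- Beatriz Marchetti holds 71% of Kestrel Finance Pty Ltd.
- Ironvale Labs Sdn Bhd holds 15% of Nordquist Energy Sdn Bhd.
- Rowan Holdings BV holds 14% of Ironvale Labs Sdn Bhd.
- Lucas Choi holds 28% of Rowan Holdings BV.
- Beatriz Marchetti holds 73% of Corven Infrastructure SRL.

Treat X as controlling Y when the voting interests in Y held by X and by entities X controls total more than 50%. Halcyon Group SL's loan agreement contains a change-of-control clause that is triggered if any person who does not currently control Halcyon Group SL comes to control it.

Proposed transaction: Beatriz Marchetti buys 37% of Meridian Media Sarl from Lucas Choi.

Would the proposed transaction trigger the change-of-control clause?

No

The purchase adds only to Beatriz's holdings (Lucas's stake shrinks), so Beatriz is the only person who could newly come to control Halcyon.
Beatriz holds 100% of Basalt, so Beatriz controls Basalt.
Basalt holds 100% of Halcyon, so Beatriz controls Halcyon.
So Beatriz already controls Halcyon before the transaction.
After the purchase, Beatriz's direct stake in Meridian rises to 25% + 37% = 62%, and Lucas's stake falls to 38%.
Beatriz controlled Halcyon already, so this is not a new person acquiring control; every other person's position is unchanged or reduced.
No new person acquires control, so the clause is not triggered.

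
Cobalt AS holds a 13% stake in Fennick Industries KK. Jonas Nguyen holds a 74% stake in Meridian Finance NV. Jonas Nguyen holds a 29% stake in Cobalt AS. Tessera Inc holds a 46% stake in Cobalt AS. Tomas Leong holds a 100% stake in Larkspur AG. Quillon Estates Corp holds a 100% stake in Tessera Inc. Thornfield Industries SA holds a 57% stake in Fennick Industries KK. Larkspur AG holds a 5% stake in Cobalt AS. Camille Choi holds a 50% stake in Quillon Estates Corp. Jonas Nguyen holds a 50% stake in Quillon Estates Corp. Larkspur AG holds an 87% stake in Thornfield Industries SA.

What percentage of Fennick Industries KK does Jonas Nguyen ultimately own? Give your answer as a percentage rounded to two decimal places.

Jonas reaches Fennick along 2 paths.
Via Cobalt: 29% × 13% = 3.77%.
Via Quillon → Tessera → Cobalt: 50% × 100% × 46% × 13% = 2.99%.
Total: 3.77% + 2.99% = 6.76%.

6.76%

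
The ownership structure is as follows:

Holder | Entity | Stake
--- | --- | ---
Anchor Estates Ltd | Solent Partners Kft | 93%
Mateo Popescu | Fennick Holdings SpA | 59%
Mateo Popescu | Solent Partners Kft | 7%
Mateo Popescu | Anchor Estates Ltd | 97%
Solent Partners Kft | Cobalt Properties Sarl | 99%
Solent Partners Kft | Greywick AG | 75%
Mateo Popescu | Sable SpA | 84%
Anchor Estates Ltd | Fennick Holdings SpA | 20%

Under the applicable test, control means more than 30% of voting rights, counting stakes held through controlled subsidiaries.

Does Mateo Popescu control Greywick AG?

Yes

Mateo holds 97% of Anchor, so Mateo controls Anchor.
Anchor and Mateo together hold 93% + 7% = 100% of Solent, so Mateo controls Solent.
Solent holds 75% of Greywick, so Mateo controls Greywick.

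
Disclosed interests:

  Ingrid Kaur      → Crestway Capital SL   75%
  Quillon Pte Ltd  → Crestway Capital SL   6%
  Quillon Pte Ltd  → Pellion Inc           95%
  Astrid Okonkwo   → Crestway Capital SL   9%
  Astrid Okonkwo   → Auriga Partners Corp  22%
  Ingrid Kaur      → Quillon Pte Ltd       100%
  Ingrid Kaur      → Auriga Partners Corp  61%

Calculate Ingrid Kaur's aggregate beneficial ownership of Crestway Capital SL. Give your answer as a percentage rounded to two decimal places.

Ingrid reaches Crestway along 2 paths.
Direct stake: 75% = 75%.
Via Quillon: 100% × 6% = 6%.
Total: 75% + 6% = 81%.
Rounded: 81.00%.

81.00%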